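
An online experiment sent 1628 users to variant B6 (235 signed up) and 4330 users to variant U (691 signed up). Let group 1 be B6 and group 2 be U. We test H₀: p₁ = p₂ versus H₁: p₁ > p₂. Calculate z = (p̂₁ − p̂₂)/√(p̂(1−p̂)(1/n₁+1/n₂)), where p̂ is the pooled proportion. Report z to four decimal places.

z = -1.4464

p̂₁ = 235/1628 = 0.144349, p̂₂ = 691/4330 = 0.159584.
Pooled p̂ = (235+691)/(1628+4330) = 926/5958 = 0.155421.
SE = √(0.131266 × 0.000845197) = 0.010533.
z = (0.144349 − 0.159584)/0.010533 = -0.015235/0.010533 = -1.4464.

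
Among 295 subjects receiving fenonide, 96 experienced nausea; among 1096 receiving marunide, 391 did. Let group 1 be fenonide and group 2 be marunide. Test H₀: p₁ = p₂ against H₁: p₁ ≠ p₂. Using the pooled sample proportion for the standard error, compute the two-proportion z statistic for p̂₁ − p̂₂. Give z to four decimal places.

p̂₁ = 96/295 = 0.325424, p̂₂ = 391/1096 = 0.356752.
Pooled p̂ = (96+391)/(295+1096) = 487/1391 = 0.350108.
SE = √(p̂(1−p̂)(1/n₁+1/n₂)) = √(0.350108·0.649892·0.00430224) = √(0.000978899) = 0.031287.
z = (0.325424 − 0.356752)/0.031287 = -0.031328/0.031287 = -1.0013.
Two-sided p-value ≈ 2·Φ(−1.001) = 0.3167.

z = -1.0013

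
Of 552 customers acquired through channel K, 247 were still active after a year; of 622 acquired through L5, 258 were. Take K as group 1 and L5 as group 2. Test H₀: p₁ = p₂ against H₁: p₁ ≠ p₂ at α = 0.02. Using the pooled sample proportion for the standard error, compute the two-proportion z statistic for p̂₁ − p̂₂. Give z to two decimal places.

z = 1.13

p̂₁ = 247/552 ≈ 0.4475, p̂₂ = 258/622 ≈ 0.4148.
Pooled p̂ = (247+258)/(552+622) = 505/1174 = 0.4302.
SE = √(p̂(1−p̂)(1/n₁+1/n₂)) = √(0.4302·0.5698·0.00341931) = √(0.000838147) = 0.0290.
z = (0.4475 − 0.4148)/0.0290 = 0.0327/0.0290 = 1.13.
p-value = 2·P(Z > 1.129) ≈ 0.2591, so at α = 0.02 we fail to reject H₀.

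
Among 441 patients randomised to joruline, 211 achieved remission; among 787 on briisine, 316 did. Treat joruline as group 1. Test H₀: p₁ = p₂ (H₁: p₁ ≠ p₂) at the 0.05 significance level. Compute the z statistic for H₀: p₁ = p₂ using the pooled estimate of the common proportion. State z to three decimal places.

p̂₁ = 211/441 = 0.47846, p̂₂ = 316/787 = 0.40152.
Pooled p̂ = (211+316)/(441+787) = 527/1228 = 0.42915.
SE = √(p̂(1−p̂)(1/n₁+1/n₂)) = √(0.42915·0.57085·0.00353822) = √(0.000866796) = 0.02944.
z = (0.47846 − 0.40152)/0.02944 = 0.07694/0.02944 = 2.613.
p-value = 2·P(Z > 2.613) ≈ 0.0090, so at α = 0.05 we reject H₀.

z = 2.613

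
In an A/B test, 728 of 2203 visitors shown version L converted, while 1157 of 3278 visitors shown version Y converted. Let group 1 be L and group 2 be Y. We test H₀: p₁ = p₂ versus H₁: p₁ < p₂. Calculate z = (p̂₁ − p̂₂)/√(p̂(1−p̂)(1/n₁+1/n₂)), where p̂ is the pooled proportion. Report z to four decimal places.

z = -1.7194

p̂₁ = 728/2203 ≈ 0.3304585, p̂₂ = 1157/3278 ≈ 0.3529591.
Pooled p̂ = (728+1157)/(2203+3278) = 1885/5481 = 0.3439153.
SE = √(p̂(1−p̂)(1/n₁+1/n₂)) = √(0.3439153·0.6560847·0.000758991) = √(0.000171257) = 0.0130865.
z = (0.3304585 − 0.3529591)/0.0130865 = -0.0225006/0.0130865 = -1.7194.
p-value = P(Z < -1.719) ≈ 0.0428.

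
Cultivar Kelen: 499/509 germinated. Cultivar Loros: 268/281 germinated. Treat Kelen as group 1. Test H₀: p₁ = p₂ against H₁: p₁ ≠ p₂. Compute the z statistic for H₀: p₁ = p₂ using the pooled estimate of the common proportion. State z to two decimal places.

z = 2.13

p̂₁ = 499/509 ≈ 0.98035, p̂₂ = 268/281 ≈ 0.95374.
Pooled p̂ = (499+268)/(509+281) = 767/790 = 0.97089.
SE = √(p̂(1−p̂)(1/n₁+1/n₂)) = √(0.97089·0.02911·0.00552336) = √(0.000156125) = 0.01249.
z = (0.98035 − 0.95374)/0.01249 = 0.02661/0.01249 = 2.13.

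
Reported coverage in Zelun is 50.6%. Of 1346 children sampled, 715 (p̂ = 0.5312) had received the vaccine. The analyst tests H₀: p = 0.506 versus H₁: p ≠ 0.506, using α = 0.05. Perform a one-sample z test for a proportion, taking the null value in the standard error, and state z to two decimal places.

z = 1.85

p̂ = 715/1346 = 0.5312.
Under H₀, SE = √(0.506·0.494/1346) = √(0.000185709) = 0.0136.
z = (0.5312 − 0.506)/0.0136 = 0.0252/0.0136 = 1.85.
p-value = 2·P(Z > 1.849) ≈ 0.0644. With α = 0.05, fail to reject H₀.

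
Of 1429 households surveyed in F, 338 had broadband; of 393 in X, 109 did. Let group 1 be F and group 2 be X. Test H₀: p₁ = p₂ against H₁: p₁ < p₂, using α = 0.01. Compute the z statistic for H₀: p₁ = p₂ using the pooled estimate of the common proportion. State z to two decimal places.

p̂₁ = 338/1429 = 0.2365, p̂₂ = 109/393 = 0.2774.
Pooled p̂ = (338+109)/(1429+393) = 447/1822 = 0.2453.
SE = √(p̂(1−p̂)(1/n₁+1/n₂)) = √(0.2453·0.7547·0.00324432) = √(0.000600672) = 0.0245.
z = (0.2365 − 0.2774)/0.0245 = -0.0409/0.0245 = -1.67.
p-value = P(Z < -1.666) ≈ 0.0479; since p > α = 0.01, fail to reject H₀.

z = -1.67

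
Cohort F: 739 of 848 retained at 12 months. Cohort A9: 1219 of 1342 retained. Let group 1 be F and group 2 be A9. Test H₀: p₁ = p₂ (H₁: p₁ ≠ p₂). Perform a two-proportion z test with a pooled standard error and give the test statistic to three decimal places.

z = -2.732

p̂₁ = 739/848 ≈ 0.871462, p̂₂ = 1219/1342 ≈ 0.908346.
Pooled p̂ = (739+1219)/(848+1342) = 1958/2190 = 0.894064.
SE = √(p̂(1−p̂)(1/n₁+1/n₂)) = √(0.894064·0.105936·0.0019244) = √(0.000182267) = 0.013501.
z = (0.871462 − 0.908346)/0.013501 = -0.036884/0.013501 = -2.732.
Two-sided p-value ≈ 2·Φ(−2.732) = 0.0063.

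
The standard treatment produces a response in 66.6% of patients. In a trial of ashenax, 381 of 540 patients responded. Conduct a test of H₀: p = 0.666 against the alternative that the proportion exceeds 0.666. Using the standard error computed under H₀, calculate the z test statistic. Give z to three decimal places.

z = 1.949

p̂ = 381/540 = 0.70556.
SE = √(p₀(1−p₀)/n) = √(0.22244/540) = 0.02030.
z = (0.70556 − 0.666)/0.02030 = 0.03956/0.02030 = 1.949.
p-value = P(Z > 1.949) ≈ 0.0257.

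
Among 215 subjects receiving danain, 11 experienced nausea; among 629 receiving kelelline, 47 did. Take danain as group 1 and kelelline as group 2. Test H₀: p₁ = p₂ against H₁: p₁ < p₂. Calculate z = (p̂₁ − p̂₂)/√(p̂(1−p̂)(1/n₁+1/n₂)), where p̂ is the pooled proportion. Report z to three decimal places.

p̂₁ = 11/215 = 0.05116, p̂₂ = 47/629 = 0.07472.
Pooled p̂ = (11+47)/(215+629) = 58/844 = 0.06872.
SE = √(p̂(1−p̂)(1/n₁+1/n₂)) = √(0.06872·0.93128·0.00624099) = √(0.00039941) = 0.01999.
z = (0.05116 − 0.07472)/0.01999 = -0.02356/0.01999 = -1.179.

z = -1.179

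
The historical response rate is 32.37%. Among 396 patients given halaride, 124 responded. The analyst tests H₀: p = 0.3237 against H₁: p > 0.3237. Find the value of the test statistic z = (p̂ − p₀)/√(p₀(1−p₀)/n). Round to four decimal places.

z = -0.4495

p̂ = 124/396 = 0.313131.
Standard error under H₀: √(0.3237×0.6763/396) = 0.023512.
z = (0.313131 − 0.3237)/0.023512 = -0.010569/0.023512 = -0.4495.
p-value = P(Z > -0.449) ≈ 0.6735.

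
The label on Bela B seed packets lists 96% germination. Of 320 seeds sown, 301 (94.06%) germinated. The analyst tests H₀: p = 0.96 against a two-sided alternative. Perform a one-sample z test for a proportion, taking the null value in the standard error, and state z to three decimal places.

p̂ = 301/320 ≈ 0.94063.
Under H₀, SE = √(0.96·0.04/320) = √(0.00012) = 0.01095.
z = (0.94063 − 0.96)/0.01095 = -0.01937/0.01095 = -1.769.

z = -1.769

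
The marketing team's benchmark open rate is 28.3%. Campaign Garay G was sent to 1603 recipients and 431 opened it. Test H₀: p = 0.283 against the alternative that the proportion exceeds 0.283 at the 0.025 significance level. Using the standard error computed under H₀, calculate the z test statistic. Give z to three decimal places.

z = -1.256

p̂ = 431/1603 ≈ 0.26887.
SE = √(p₀(1−p₀)/n) = √(0.20291/1603) = 0.01125.
z = (0.26887 − 0.283)/0.01125 = -0.01413/0.01125 = -1.256.
p-value = P(Z > -1.256) ≈ 0.8954, so at α = 0.025 we fail to reject H₀.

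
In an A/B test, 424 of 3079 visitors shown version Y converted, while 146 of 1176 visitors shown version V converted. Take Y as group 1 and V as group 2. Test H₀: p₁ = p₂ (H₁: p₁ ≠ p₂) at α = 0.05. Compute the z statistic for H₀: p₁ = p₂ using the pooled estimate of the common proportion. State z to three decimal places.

z = 1.161

p̂₁ = 424/3079 ≈ 0.13771, p̂₂ = 146/1176 ≈ 0.12415.
Pooled p̂ = (424+146)/(3079+1176) = 570/4255 = 0.13396.
SE = √(0.116015 × 0.00117512) = 0.01168.
z = (0.13771 − 0.12415)/0.01168 = 0.01356/0.01168 = 1.161.
p-value = 2·P(Z > 1.161) ≈ 0.2456, so at α = 0.05 we fail to reject H₀.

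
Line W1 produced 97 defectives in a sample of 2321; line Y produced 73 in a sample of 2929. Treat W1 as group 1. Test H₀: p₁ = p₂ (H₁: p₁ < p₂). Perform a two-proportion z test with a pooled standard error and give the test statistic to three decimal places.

z = 3.429

p̂₁ = 97/2321 ≈ 0.04179, p̂₂ = 73/2929 ≈ 0.02492.
Pooled p̂ = (97+73)/(2321+2929) = 170/5250 = 0.03238.
SE = √(0.0313324 × 0.000772262) = 0.00492.
z = (0.04179 − 0.02492)/0.00492 = 0.01687/0.00492 = 3.429.
p-value = P(Z < 3.429) ≈ 0.9997.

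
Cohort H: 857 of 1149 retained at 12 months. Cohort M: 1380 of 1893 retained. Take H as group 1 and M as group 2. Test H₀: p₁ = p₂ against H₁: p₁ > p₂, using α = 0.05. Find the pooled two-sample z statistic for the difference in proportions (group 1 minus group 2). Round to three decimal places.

z = 1.022

p̂₁ = 857/1149 ≈ 0.74587, p̂₂ = 1380/1893 ≈ 0.72900.
Pooled p̂ = (857+1380)/(1149+1893) = 2237/3042 = 0.73537.
SE = √(p̂(1−p̂)(1/n₁+1/n₂)) = √(0.73537·0.26463·0.00139858) = √(0.000272165) = 0.01650.
z = (0.74587 − 0.72900)/0.01650 = 0.01687/0.01650 = 1.022.
p-value = P(Z > 1.022) ≈ 0.1533; since p > α = 0.05, fail to reject H₀.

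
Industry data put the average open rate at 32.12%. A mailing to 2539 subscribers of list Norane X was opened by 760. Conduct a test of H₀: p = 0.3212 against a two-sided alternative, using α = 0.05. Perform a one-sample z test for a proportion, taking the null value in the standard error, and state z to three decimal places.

z = -2.360

p̂ = 760/2539 ≈ 0.299330.
Standard error under H₀: √(0.3212×0.6788/2539) = 0.009267.
z = (0.299330 − 0.3212)/0.009267 = -0.021870/0.009267 = -2.360.
p-value = 2·P(Z > 2.360) ≈ 0.0183, so at α = 0.05 we reject H₀.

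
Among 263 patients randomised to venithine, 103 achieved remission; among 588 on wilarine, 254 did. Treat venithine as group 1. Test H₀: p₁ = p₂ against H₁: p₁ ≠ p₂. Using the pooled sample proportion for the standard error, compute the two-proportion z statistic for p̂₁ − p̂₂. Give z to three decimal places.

z = -1.102

p̂₁ = 103/263 ≈ 0.39163, p̂₂ = 254/588 ≈ 0.43197.
Pooled p̂ = (103+254)/(263+588) = 357/851 = 0.41951.
SE = √(0.243521 × 0.00550296) = 0.03661.
z = (0.39163 − 0.43197)/0.03661 = -0.04034/0.03661 = -1.102.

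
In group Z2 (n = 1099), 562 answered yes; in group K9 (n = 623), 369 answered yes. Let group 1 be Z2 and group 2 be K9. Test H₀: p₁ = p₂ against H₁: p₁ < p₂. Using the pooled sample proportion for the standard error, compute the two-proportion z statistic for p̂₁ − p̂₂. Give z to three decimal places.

p̂₁ = 562/1099 = 0.51137, p̂₂ = 369/623 = 0.59230.
Pooled p̂ = (562+369)/(1099+623) = 931/1722 = 0.54065.
SE = √(p̂(1−p̂)(1/n₁+1/n₂)) = √(0.54065·0.45935·0.00251505) = √(0.000624608) = 0.02499.
z = (0.51137 − 0.59230)/0.02499 = -0.08093/0.02499 = -3.238.

z = -3.238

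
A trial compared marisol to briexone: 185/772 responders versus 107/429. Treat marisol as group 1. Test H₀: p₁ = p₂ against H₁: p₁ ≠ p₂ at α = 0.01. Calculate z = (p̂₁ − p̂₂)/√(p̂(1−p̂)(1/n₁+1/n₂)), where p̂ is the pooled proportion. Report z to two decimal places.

z = -0.38

p̂₁ = 185/772 ≈ 0.2396, p̂₂ = 107/429 ≈ 0.2494.
Pooled p̂ = (185+107)/(772+429) = 292/1201 = 0.2431.
SE = √(p̂(1−p̂)(1/n₁+1/n₂)) = √(0.2431·0.7569·0.00362634) = √(0.000667312) = 0.0258.
z = (0.2396 − 0.2494)/0.0258 = -0.0098/0.0258 = -0.38.
Two-sided p-value ≈ 2·Φ(−0.379) = 0.7050. With α = 0.01, fail to reject H₀.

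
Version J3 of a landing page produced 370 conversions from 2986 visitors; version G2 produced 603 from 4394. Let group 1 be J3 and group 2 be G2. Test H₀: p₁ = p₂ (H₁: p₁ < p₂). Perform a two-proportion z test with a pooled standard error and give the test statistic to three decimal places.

z = -1.660

p̂₁ = 370/2986 ≈ 0.123912, p̂₂ = 603/4394 ≈ 0.137233.
Pooled p̂ = (370+603)/(2986+4394) = 973/7380 = 0.131843.
SE = √(0.11446 × 0.000562479) = 0.008024.
z = (0.123912 − 0.137233)/0.008024 = -0.013321/0.008024 = -1.660.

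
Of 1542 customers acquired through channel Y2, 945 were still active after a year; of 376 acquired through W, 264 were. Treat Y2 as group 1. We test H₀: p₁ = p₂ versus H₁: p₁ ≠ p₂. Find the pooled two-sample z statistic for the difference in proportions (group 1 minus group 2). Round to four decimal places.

p̂₁ = 945/1542 = 0.612840, p̂₂ = 264/376 = 0.702128.
Pooled p̂ = (945+264)/(1542+376) = 1209/1918 = 0.630344.
SE = √(p̂(1−p̂)(1/n₁+1/n₂)) = √(0.630344·0.369656·0.00330808) = √(0.000770818) = 0.027764.
z = (0.612840 − 0.702128)/0.027764 = -0.089288/0.027764 = -3.2160.
p-value = 2·P(Z > 3.216) ≈ 0.0013.

z = -3.2160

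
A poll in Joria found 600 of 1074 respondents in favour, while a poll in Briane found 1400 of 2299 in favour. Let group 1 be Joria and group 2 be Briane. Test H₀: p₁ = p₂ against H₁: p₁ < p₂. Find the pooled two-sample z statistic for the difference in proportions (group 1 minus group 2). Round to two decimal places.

p̂₁ = 600/1074 ≈ 0.55866, p̂₂ = 1400/2299 ≈ 0.60896.
Pooled p̂ = (600+1400)/(1074+2299) = 2000/3373 = 0.59294.
SE = √(p̂(1−p̂)(1/n₁+1/n₂)) = √(0.59294·0.40706·0.00136607) = √(0.000329717) = 0.01816.
z = (0.55866 − 0.60896)/0.01816 = -0.05030/0.01816 = -2.77.

z = -2.77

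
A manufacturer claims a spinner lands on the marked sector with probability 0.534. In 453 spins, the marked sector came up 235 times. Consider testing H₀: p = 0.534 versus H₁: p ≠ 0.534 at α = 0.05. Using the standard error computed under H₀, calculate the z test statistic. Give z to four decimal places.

z = -0.6501

p̂ = 235/453 ≈ 0.518764.
SE = √(p₀(1−p₀)/n) = √(0.24884/453) = 0.023438.
z = (0.518764 − 0.534)/0.023438 = -0.015236/0.023438 = -0.6501.
Two-sided p-value ≈ 2·Φ(−0.650) = 0.5156. With α = 0.05, fail to reject H₀.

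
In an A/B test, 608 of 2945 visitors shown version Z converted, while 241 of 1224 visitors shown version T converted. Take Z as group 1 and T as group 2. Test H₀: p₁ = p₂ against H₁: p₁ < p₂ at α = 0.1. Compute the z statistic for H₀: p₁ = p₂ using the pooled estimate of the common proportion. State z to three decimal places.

p̂₁ = 608/2945 ≈ 0.206452, p̂₂ = 241/1224 ≈ 0.196895.
Pooled p̂ = (608+241)/(2945+1224) = 849/4169 = 0.203646.
SE = √(0.162174 × 0.00115655) = 0.013695.
z = (0.206452 − 0.196895)/0.013695 = 0.009557/0.013695 = 0.698.
p-value = P(Z < 0.698) ≈ 0.7573; since p > α = 0.1, fail to reject H₀.

z = 0.698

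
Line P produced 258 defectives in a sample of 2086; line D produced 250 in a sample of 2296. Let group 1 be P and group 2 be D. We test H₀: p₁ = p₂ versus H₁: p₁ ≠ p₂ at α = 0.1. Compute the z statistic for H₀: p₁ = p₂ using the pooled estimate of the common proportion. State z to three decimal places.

p̂₁ = 258/2086 = 0.12368, p̂₂ = 250/2296 = 0.10889.
Pooled p̂ = (258+250)/(2086+2296) = 508/4382 = 0.11593.
SE = √(0.102489 × 0.000914926) = 0.00968.
z = (0.12368 − 0.10889)/0.00968 = 0.01479/0.00968 = 1.528.
Two-sided p-value ≈ 2·Φ(−1.528) = 0.1265, so at α = 0.1 we fail to reject H₀.

z = 1.528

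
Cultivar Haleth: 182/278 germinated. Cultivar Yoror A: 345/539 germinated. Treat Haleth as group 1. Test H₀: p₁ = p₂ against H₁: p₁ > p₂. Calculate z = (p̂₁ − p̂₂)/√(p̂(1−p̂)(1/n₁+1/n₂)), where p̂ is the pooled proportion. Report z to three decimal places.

p̂₁ = 182/278 ≈ 0.654676, p̂₂ = 345/539 ≈ 0.640074.
Pooled p̂ = (182+345)/(278+539) = 527/817 = 0.645043.
SE = √(0.228963 × 0.00545241) = 0.035333.
z = (0.654676 − 0.640074)/0.035333 = 0.014602/0.035333 = 0.413.

z = 0.413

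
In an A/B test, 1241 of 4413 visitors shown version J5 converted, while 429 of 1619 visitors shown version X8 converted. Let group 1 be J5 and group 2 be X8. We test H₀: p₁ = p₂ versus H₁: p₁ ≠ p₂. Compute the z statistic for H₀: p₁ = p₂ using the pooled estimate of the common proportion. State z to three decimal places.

z = 1.249

p̂₁ = 1241/4413 = 0.281215, p̂₂ = 429/1619 = 0.264978.
Pooled p̂ = (1241+429)/(4413+1619) = 1670/6032 = 0.276857.
SE = √(0.200207 × 0.000844268) = 0.013001.
z = (0.281215 − 0.264978)/0.013001 = 0.016237/0.013001 = 1.249.
p-value = 2·P(Z > 1.249) ≈ 0.2117.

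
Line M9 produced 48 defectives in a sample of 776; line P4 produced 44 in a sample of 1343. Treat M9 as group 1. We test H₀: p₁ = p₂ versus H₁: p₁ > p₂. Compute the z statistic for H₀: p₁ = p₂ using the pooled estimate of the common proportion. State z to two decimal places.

z = 3.17

p̂₁ = 48/776 = 0.06186, p̂₂ = 44/1343 = 0.03276.
Pooled p̂ = (48+44)/(776+1343) = 92/2119 = 0.04342.
SE = √(p̂(1−p̂)(1/n₁+1/n₂)) = √(0.04342·0.95658·0.00203326) = √(8.44448e-05) = 0.00919.
z = (0.06186 − 0.03276)/0.00919 = 0.02910/0.00919 = 3.17.
p-value = P(Z > 3.166) ≈ 0.0008.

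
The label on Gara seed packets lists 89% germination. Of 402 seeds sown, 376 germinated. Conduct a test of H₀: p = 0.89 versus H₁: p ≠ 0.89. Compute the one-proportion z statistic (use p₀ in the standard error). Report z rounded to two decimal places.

p̂ = 376/402 ≈ 0.9353.
Standard error under H₀: √(0.89×0.11/402) = 0.0156.
z = (0.9353 − 0.89)/0.0156 = 0.0453/0.0156 = 2.90.

z = 2.90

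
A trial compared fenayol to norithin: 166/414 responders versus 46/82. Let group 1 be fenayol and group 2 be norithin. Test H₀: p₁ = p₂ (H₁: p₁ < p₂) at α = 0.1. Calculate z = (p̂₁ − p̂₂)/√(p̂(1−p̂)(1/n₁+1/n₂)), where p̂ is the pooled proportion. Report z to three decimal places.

p̂₁ = 166/414 = 0.40097, p̂₂ = 46/82 = 0.56098.
Pooled p̂ = (166+46)/(414+82) = 212/496 = 0.42742.
SE = √(p̂(1−p̂)(1/n₁+1/n₂)) = √(0.42742·0.57258·0.0146106) = √(0.00357568) = 0.05980.
z = (0.40097 − 0.56098)/0.05980 = -0.16001/0.05980 = -2.676.
p-value = P(Z < -2.676) ≈ 0.0037; since p < α = 0.1, reject H₀.

z = -2.676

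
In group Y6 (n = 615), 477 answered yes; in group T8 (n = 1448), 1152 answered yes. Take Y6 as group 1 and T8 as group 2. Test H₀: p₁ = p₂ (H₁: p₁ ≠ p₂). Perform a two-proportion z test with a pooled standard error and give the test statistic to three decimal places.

z = -1.018

p̂₁ = 477/615 = 0.77561, p̂₂ = 1152/1448 = 0.79558.
Pooled p̂ = (477+1152)/(615+1448) = 1629/2063 = 0.78963.
SE = √(p̂(1−p̂)(1/n₁+1/n₂)) = √(0.78963·0.21037·0.00231662) = √(0.000384829) = 0.01962.
z = (0.77561 − 0.79558)/0.01962 = -0.01997/0.01962 = -1.018.
p-value = 2·P(Z > 1.018) ≈ 0.3087.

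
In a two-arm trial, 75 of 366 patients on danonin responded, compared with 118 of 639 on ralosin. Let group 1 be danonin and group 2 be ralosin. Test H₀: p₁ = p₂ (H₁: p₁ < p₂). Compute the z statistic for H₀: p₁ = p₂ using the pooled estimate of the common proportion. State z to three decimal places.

p̂₁ = 75/366 ≈ 0.204918, p̂₂ = 118/639 ≈ 0.184664.
Pooled p̂ = (75+118)/(366+639) = 193/1005 = 0.192040.
SE = √(0.155161 × 0.00429719) = 0.025822.
z = (0.204918 − 0.184664)/0.025822 = 0.020254/0.025822 = 0.784.
p-value = P(Z < 0.784) ≈ 0.7836.

z = 0.784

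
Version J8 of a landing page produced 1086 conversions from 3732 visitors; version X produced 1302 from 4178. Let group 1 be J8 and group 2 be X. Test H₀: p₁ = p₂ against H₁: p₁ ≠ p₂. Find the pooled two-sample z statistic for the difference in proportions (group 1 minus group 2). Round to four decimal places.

z = -1.9957

p̂₁ = 1086/3732 ≈ 0.2909968, p̂₂ = 1302/4178 ≈ 0.3116324.
Pooled p̂ = (1086+1302)/(3732+4178) = 2388/7910 = 0.3018963.
SE = √(0.210755 × 0.000507302) = 0.0103400.
z = (0.2909968 − 0.3116324)/0.0103400 = -0.0206356/0.0103400 = -1.9957.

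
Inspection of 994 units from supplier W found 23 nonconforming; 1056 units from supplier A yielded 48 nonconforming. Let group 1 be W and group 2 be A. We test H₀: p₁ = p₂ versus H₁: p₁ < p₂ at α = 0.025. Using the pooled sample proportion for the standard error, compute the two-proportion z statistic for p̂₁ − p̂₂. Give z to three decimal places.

z = -2.762

p̂₁ = 23/994 = 0.023139, p̂₂ = 48/1056 = 0.045455.
Pooled p̂ = (23+48)/(994+1056) = 71/2050 = 0.034634.
SE = √(0.0334346 × 0.00195301) = 0.008081.
z = (0.023139 − 0.045455)/0.008081 = -0.022316/0.008081 = -2.762.
p-value = P(Z < -2.762) ≈ 0.0029; since p < α = 0.025, reject H₀.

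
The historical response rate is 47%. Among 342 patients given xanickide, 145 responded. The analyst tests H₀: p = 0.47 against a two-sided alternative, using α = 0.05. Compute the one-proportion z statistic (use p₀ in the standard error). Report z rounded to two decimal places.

p̂ = 145/342 = 0.42398.
Standard error under H₀: √(0.47×0.53/342) = 0.02699.
z = (0.42398 − 0.47)/0.02699 = -0.04602/0.02699 = -1.71.
Two-sided p-value ≈ 2·Φ(−1.705) = 0.0881; since p > α = 0.05, fail to reject H₀.

z = -1.71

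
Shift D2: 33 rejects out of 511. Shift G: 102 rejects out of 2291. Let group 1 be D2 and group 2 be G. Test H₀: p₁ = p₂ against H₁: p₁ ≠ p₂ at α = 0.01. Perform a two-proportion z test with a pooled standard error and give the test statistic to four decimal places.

z = 1.9145

p̂₁ = 33/511 = 0.0645793, p̂₂ = 102/2291 = 0.0445220.
Pooled p̂ = (33+102)/(511+2291) = 135/2802 = 0.0481799.
SE = √(p̂(1−p̂)(1/n₁+1/n₂)) = √(0.0481799·0.9518201·0.00239344) = √(0.00010976) = 0.0104766.
z = (0.0645793 − 0.0445220)/0.0104766 = 0.0200573/0.0104766 = 1.9145.
p-value = 2·P(Z > 1.914) ≈ 0.0556, so at α = 0.01 we fail to reject H₀.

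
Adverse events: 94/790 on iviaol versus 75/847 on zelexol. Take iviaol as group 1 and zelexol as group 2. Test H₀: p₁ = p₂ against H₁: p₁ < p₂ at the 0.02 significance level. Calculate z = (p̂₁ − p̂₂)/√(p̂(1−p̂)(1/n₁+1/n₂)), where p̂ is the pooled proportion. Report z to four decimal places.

z = 2.0226

p̂₁ = 94/790 = 0.1189873, p̂₂ = 75/847 = 0.0885478.
Pooled p̂ = (94+75)/(790+847) = 169/1637 = 0.1032376.
SE = √(p̂(1−p̂)(1/n₁+1/n₂)) = √(0.1032376·0.8967624·0.00244646) = √(0.000226492) = 0.0150497.
z = (0.1189873 − 0.0885478)/0.0150497 = 0.0304395/0.0150497 = 2.0226.
p-value = P(Z < 2.023) ≈ 0.9784, so at α = 0.02 we fail to reject H₀.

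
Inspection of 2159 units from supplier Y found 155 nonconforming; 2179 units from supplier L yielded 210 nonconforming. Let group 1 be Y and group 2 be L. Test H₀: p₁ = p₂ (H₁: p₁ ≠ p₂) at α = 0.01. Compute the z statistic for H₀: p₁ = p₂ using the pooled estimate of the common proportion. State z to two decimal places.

p̂₁ = 155/2159 = 0.07179, p̂₂ = 210/2179 = 0.09637.
Pooled p̂ = (155+210)/(2159+2179) = 365/4338 = 0.08414.
SE = √(0.0770606 × 0.000922104) = 0.00843.
z = (0.07179 − 0.09637)/0.00843 = -0.02458/0.00843 = -2.92.
p-value = 2·P(Z > 2.916) ≈ 0.0035, so at α = 0.01 we reject H₀.

z = -2.92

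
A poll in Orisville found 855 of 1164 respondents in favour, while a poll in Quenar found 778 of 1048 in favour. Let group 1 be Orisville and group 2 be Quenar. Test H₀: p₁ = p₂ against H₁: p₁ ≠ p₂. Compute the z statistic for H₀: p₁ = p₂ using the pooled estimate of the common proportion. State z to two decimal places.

p̂₁ = 855/1164 = 0.7345, p̂₂ = 778/1048 = 0.7424.
Pooled p̂ = (855+778)/(1164+1048) = 1633/2212 = 0.7382.
SE = √(p̂(1−p̂)(1/n₁+1/n₂)) = √(0.7382·0.2618·0.00181331) = √(0.000350401) = 0.0187.
z = (0.7345 − 0.7424)/0.0187 = -0.0079/0.0187 = -0.42.
Two-sided p-value ≈ 2·Φ(−0.418) = 0.6757.

z = -0.42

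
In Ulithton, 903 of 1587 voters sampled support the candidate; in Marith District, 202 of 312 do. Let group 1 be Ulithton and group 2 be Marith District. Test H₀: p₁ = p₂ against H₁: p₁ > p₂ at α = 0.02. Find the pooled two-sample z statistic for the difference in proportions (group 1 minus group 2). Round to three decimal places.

p̂₁ = 903/1587 ≈ 0.56900, p̂₂ = 202/312 ≈ 0.64744.
Pooled p̂ = (903+202)/(1587+312) = 1105/1899 = 0.58189.
SE = √(0.243295 × 0.00383525) = 0.03055.
z = (0.56900 − 0.64744)/0.03055 = -0.07844/0.03055 = -2.568.
p-value = P(Z > -2.568) ≈ 0.9949; since p > α = 0.02, fail to reject H₀.

z = -2.568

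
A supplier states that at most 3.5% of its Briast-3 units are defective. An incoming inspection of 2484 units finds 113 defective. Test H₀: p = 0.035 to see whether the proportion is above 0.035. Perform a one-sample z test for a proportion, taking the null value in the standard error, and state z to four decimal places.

p̂ = 113/2484 ≈ 0.0454911.
Under H₀, SE = √(0.035·0.965/2484) = √(1.3597e-05) = 0.0036874.
z = (0.0454911 − 0.035)/0.0036874 = 0.0104911/0.0036874 = 2.8451.
p-value = P(Z > 2.845) ≈ 0.0022.

z = 2.8451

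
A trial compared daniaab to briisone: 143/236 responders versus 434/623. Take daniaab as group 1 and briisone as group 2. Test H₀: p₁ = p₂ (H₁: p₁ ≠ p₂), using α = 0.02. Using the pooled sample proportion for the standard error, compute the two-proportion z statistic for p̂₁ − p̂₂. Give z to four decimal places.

p̂₁ = 143/236 ≈ 0.605932, p̂₂ = 434/623 ≈ 0.696629.
Pooled p̂ = (143+434)/(236+623) = 577/859 = 0.671711.
SE = √(p̂(1−p̂)(1/n₁+1/n₂)) = √(0.671711·0.328289·0.00584242) = √(0.00128834) = 0.035894.
z = (0.605932 − 0.696629)/0.035894 = -0.090697/0.035894 = -2.5268.
Two-sided p-value ≈ 2·Φ(−2.527) = 0.0115. With α = 0.02, reject H₀.

z = -2.5268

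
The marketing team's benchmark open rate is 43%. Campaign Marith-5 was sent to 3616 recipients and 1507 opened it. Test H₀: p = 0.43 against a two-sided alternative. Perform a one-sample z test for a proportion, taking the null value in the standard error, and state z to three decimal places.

z = -1.608

p̂ = 1507/3616 ≈ 0.416759.
SE = √(p₀(1−p₀)/n) = √(0.2451/3616) = 0.008233.
z = (0.416759 − 0.43)/0.008233 = -0.013241/0.008233 = -1.608.
Two-sided p-value ≈ 2·Φ(−1.608) = 0.1078.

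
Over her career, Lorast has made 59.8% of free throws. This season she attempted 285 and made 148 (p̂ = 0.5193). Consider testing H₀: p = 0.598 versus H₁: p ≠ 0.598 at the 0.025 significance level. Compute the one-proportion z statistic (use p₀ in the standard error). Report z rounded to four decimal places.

z = -2.7098

p̂ = 148/285 ≈ 0.519298.
Under H₀, SE = √(0.598·0.402/285) = √(0.000843495) = 0.029043.
z = (0.519298 − 0.598)/0.029043 = -0.078702/0.029043 = -2.7098.
p-value = 2·P(Z > 2.710) ≈ 0.0067. With α = 0.025, reject H₀.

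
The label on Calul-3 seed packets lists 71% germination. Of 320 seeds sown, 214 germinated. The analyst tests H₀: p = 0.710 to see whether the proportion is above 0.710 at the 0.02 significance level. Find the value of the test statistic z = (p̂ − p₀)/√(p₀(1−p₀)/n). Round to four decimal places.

z = -1.6262

p̂ = 214/320 = 0.668750.
Under H₀, SE = √(0.71·0.29/320) = √(0.000643438) = 0.025366.
z = (0.668750 − 0.71)/0.025366 = -0.041250/0.025366 = -1.6262.
p-value = P(Z > -1.626) ≈ 0.9480. With α = 0.02, fail to reject H₀.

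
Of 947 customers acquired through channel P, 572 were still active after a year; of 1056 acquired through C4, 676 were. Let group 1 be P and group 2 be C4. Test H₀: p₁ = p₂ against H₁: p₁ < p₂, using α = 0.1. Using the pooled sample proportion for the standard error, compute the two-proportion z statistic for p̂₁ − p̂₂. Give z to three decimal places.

p̂₁ = 572/947 = 0.60401, p̂₂ = 676/1056 = 0.64015.
Pooled p̂ = (572+676)/(947+1056) = 1248/2003 = 0.62307.
SE = √(0.234855 × 0.00200294) = 0.02169.
z = (0.60401 − 0.64015)/0.02169 = -0.03614/0.02169 = -1.666.
p-value = P(Z < -1.666) ≈ 0.0478, so at α = 0.1 we reject H₀.

z = -1.666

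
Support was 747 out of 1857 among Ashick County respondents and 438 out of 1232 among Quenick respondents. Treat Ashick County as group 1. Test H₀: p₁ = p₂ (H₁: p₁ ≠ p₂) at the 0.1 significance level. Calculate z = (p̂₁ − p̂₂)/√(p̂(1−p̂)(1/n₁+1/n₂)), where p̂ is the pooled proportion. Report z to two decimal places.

p̂₁ = 747/1857 = 0.40226, p̂₂ = 438/1232 = 0.35552.
Pooled p̂ = (747+438)/(1857+1232) = 1185/3089 = 0.38362.
SE = √(p̂(1−p̂)(1/n₁+1/n₂)) = √(0.38362·0.61638·0.00135019) = √(0.00031926) = 0.01787.
z = (0.40226 − 0.35552)/0.01787 = 0.04674/0.01787 = 2.62.
p-value = 2·P(Z > 2.616) ≈ 0.0089. With α = 0.1, reject H₀.

z = 2.62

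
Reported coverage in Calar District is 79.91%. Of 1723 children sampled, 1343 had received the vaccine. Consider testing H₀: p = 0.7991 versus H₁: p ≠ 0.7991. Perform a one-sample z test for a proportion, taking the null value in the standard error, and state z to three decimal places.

p̂ = 1343/1723 = 0.779454.
Under H₀, SE = √(0.7991·0.2009/1723) = √(9.31742e-05) = 0.009653.
z = (0.779454 − 0.7991)/0.009653 = -0.019646/0.009653 = -2.035.

z = -2.035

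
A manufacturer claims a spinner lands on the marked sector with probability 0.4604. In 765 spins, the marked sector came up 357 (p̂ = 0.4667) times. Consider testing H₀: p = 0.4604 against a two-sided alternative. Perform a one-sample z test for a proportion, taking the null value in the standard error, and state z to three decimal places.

p̂ = 357/765 ≈ 0.46667.
SE = √(p₀(1−p₀)/n) = √(0.24843/765) = 0.01802.
z = (0.46667 − 0.4604)/0.01802 = 0.00627/0.01802 = 0.348.

z = 0.348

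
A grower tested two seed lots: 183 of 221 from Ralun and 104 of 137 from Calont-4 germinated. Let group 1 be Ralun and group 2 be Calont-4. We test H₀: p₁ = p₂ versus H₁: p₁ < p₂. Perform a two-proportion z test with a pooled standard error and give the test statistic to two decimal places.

p̂₁ = 183/221 ≈ 0.8281, p̂₂ = 104/137 ≈ 0.7591.
Pooled p̂ = (183+104)/(221+137) = 287/358 = 0.8017.
SE = √(p̂(1−p̂)(1/n₁+1/n₂)) = √(0.8017·0.1983·0.0118242) = √(0.00187994) = 0.0434.
z = (0.8281 − 0.7591)/0.0434 = 0.0690/0.0434 = 1.59.

z = 1.59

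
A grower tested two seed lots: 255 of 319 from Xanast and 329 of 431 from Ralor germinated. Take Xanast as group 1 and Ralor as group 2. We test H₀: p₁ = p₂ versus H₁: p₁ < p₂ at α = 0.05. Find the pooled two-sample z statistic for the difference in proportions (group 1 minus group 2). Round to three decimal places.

z = 1.175

p̂₁ = 255/319 ≈ 0.79937, p̂₂ = 329/431 ≈ 0.76334.
Pooled p̂ = (255+329)/(319+431) = 584/750 = 0.77867.
SE = √(0.172345 × 0.00545498) = 0.03066.
z = (0.79937 − 0.76334)/0.03066 = 0.03603/0.03066 = 1.175.
p-value = P(Z < 1.175) ≈ 0.8800. With α = 0.05, fail to reject H₀.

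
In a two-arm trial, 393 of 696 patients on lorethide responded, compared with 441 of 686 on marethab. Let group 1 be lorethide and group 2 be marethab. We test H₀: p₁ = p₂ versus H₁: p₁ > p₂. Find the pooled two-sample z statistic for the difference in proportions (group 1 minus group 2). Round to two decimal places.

z = -2.97

p̂₁ = 393/696 ≈ 0.5647, p̂₂ = 441/686 ≈ 0.6429.
Pooled p̂ = (393+441)/(696+686) = 834/1382 = 0.6035.
SE = √(p̂(1−p̂)(1/n₁+1/n₂)) = √(0.6035·0.3965·0.00289451) = √(0.000692636) = 0.0263.
z = (0.5647 − 0.6429)/0.0263 = -0.0782/0.0263 = -2.97.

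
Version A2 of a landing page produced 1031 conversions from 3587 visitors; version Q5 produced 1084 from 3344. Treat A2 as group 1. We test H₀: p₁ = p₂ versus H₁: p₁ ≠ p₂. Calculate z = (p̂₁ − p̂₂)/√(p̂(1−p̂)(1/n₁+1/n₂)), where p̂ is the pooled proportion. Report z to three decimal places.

z = -3.319

p̂₁ = 1031/3587 ≈ 0.287427, p̂₂ = 1084/3344 ≈ 0.324163.
Pooled p̂ = (1031+1084)/(3587+3344) = 2115/6931 = 0.305151.
SE = √(0.212034 × 0.000577828) = 0.011069.
z = (0.287427 − 0.324163)/0.011069 = -0.036736/0.011069 = -3.319.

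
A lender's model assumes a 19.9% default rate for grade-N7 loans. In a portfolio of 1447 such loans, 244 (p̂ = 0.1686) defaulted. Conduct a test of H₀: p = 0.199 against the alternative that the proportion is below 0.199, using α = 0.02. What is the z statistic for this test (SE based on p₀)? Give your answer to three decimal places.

z = -2.894

p̂ = 244/1447 = 0.168625.
SE = √(p₀(1−p₀)/n) = √(0.1594/1447) = 0.010496.
z = (0.168625 − 0.199)/0.010496 = -0.030375/0.010496 = -2.894.
p-value = P(Z < -2.894) ≈ 0.0019; since p < α = 0.02, reject H₀.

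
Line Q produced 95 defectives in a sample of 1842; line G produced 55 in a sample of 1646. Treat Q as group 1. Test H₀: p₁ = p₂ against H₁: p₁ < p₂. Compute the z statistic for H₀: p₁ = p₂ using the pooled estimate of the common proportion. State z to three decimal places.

z = 2.639

p̂₁ = 95/1842 = 0.051574, p̂₂ = 55/1646 = 0.033414.
Pooled p̂ = (95+55)/(1842+1646) = 150/3488 = 0.043005.
SE = √(p̂(1−p̂)(1/n₁+1/n₂)) = √(0.043005·0.956995·0.00115042) = √(4.73458e-05) = 0.006881.
z = (0.051574 − 0.033414)/0.006881 = 0.018160/0.006881 = 2.639.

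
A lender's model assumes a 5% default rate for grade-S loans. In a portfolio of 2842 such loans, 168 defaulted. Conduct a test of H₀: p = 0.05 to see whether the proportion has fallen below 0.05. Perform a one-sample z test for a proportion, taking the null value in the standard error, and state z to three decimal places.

p̂ = 168/2842 ≈ 0.059113.
Standard error under H₀: √(0.05×0.95/2842) = 0.004088.
z = (0.059113 − 0.05)/0.004088 = 0.009113/0.004088 = 2.229.
p-value = P(Z < 2.229) ≈ 0.9871.

z = 2.229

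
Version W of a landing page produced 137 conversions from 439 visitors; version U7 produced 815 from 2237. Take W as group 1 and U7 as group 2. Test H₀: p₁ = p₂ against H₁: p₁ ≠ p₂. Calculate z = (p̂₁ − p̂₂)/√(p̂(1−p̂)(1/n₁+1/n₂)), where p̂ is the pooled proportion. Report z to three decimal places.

z = -2.091

p̂₁ = 137/439 ≈ 0.31207, p̂₂ = 815/2237 ≈ 0.36433.
Pooled p̂ = (137+815)/(439+2237) = 952/2676 = 0.35575.
SE = √(p̂(1−p̂)(1/n₁+1/n₂)) = √(0.35575·0.64425·0.00272493) = √(0.000624536) = 0.02499.
z = (0.31207 − 0.36433)/0.02499 = -0.05226/0.02499 = -2.091.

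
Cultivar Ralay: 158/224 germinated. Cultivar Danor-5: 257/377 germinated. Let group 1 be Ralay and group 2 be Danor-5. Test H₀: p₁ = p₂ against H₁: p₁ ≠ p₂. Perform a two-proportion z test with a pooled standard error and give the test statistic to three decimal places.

p̂₁ = 158/224 ≈ 0.70536, p̂₂ = 257/377 ≈ 0.68170.
Pooled p̂ = (158+257)/(224+377) = 415/601 = 0.69052.
SE = √(p̂(1−p̂)(1/n₁+1/n₂)) = √(0.69052·0.30948·0.00711681) = √(0.00152089) = 0.03900.
z = (0.70536 − 0.68170)/0.03900 = 0.02366/0.03900 = 0.607.

z = 0.607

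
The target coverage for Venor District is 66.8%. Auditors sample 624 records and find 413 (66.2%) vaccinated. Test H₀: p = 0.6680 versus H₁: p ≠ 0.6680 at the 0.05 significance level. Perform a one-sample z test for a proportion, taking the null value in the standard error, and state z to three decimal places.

p̂ = 413/624 = 0.66186.
Standard error under H₀: √(0.668×0.332/624) = 0.01885.
z = (0.66186 − 0.668)/0.01885 = -0.00614/0.01885 = -0.326.
Two-sided p-value ≈ 2·Φ(−0.326) = 0.7446, so at α = 0.05 we fail to reject H₀.

z = -0.326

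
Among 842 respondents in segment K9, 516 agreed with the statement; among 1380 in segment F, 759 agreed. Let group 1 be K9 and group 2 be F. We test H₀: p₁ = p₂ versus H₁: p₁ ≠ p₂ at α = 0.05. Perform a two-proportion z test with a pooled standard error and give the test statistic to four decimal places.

z = 2.9052

p̂₁ = 516/842 = 0.6128266, p̂₂ = 759/1380 = 0.5500000.
Pooled p̂ = (516+759)/(842+1380) = 1275/2222 = 0.5738074.
SE = √(p̂(1−p̂)(1/n₁+1/n₂)) = √(0.5738074·0.4261926·0.00191229) = √(0.000467654) = 0.0216253.
z = (0.6128266 − 0.5500000)/0.0216253 = 0.0628266/0.0216253 = 2.9052.
p-value = 2·P(Z > 2.905) ≈ 0.0037, so at α = 0.05 we reject H₀.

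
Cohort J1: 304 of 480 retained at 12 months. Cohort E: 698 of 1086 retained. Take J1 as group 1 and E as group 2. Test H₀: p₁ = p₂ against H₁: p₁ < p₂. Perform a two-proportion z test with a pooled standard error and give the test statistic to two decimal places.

z = -0.36

p̂₁ = 304/480 = 0.6333, p̂₂ = 698/1086 = 0.6427.
Pooled p̂ = (304+698)/(480+1086) = 1002/1566 = 0.6398.
SE = √(0.230443 × 0.00300414) = 0.0263.
z = (0.6333 − 0.6427)/0.0263 = -0.0094/0.0263 = -0.36.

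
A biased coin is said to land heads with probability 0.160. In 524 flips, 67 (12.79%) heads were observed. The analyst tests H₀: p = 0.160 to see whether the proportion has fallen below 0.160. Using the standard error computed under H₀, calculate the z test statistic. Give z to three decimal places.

p̂ = 67/524 = 0.127863.
Under H₀, SE = √(0.16·0.84/524) = √(0.000256489) = 0.016015.
z = (0.127863 − 0.16)/0.016015 = -0.032137/0.016015 = -2.007.
p-value = P(Z < -2.007) ≈ 0.0224.

z = -2.007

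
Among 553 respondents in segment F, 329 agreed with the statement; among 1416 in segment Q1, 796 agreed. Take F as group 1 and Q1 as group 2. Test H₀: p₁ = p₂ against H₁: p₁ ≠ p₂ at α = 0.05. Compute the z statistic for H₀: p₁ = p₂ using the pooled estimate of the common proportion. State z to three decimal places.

z = 1.321

p̂₁ = 329/553 ≈ 0.59494, p̂₂ = 796/1416 ≈ 0.56215.
Pooled p̂ = (329+796)/(553+1416) = 1125/1969 = 0.57136.
SE = √(0.244908 × 0.00251453) = 0.02482.
z = (0.59494 − 0.56215)/0.02482 = 0.03279/0.02482 = 1.321.
Two-sided p-value ≈ 2·Φ(−1.321) = 0.1864. With α = 0.05, fail to reject H₀.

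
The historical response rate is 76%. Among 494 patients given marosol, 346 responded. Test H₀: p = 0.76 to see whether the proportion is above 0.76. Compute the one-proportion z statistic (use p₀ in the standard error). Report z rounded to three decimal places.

p̂ = 346/494 ≈ 0.70040.
Standard error under H₀: √(0.76×0.24/494) = 0.01922.
z = (0.70040 − 0.76)/0.01922 = -0.05960/0.01922 = -3.101.

z = -3.101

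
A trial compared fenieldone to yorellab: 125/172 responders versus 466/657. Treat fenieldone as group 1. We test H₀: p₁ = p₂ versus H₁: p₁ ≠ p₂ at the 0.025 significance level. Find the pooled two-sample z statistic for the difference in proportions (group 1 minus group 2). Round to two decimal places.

p̂₁ = 125/172 ≈ 0.7267, p̂₂ = 466/657 ≈ 0.7093.
Pooled p̂ = (125+466)/(172+657) = 591/829 = 0.7129.
SE = √(p̂(1−p̂)(1/n₁+1/n₂)) = √(0.7129·0.2871·0.00733602) = √(0.00150147) = 0.0387.
z = (0.7267 − 0.7093)/0.0387 = 0.0174/0.0387 = 0.45.
p-value = 2·P(Z > 0.451) ≈ 0.6523, so at α = 0.025 we fail to reject H₀.

z = 0.45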